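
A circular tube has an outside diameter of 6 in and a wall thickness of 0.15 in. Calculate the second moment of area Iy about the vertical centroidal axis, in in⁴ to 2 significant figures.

Decompose the section into non-overlapping parts with the origin at the bottom-left of its bounding rectangle.
Outer circle: ⌀6, A = 28.27 in², x = 3 in, Ī = 63.62 in⁴.
Bore (subtracted): ⌀5.7, A = 25.52 in², x = 3 in, Ī = 51.82 in⁴.
By symmetry the centroid is at mid-width, x̄ = 3 in.
All pieces are centred on the vertical centroidal axis, so I = ΣĪ (holes subtracted) = 11.8 in⁴.

Iy ≈ 12 in⁴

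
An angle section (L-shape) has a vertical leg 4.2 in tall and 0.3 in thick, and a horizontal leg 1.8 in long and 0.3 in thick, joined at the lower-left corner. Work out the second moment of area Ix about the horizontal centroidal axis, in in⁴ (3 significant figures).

Ix ≈ 3.12 in⁴

Break the section into simple shapes (no overlaps), measuring from the bottom-left corner of the bounding box.
Vertical leg: 0.3 × 4.2, A = 1.26 in², y = 2.1 in, Ī = 1.8522 in⁴.
Horizontal leg (remainder): 1.5 × 0.3, A = 0.45 in², y = 0.15 in, Ī = 0.003375 in⁴.
Centroid: ȳ = ΣA·y / ΣA = 1.5868 in.
Transfer each piece to the horizontal centroidal axis using Ī + A·d² with d = y − 1.5868:
  vertical leg: d = 0.51316 in → contributes +2.184 in⁴
  horizontal leg (remainder): d = -1.4368 in → contributes +0.93241 in⁴
Total I = 3.1164 in⁴.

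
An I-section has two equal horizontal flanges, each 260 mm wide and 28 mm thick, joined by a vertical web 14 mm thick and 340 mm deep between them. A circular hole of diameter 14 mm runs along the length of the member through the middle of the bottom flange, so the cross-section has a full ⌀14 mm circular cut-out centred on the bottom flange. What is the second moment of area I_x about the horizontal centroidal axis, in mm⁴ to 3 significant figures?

Treat the section as a set of non-overlapping primitives; coordinates are from the bounding-box lower-left.
Bottom flange: 260 × 28, A = 7 280 mm², y = 14 mm, Ī = 475 627 mm⁴.
Web: 14 × 340, A = 4 760 mm², y = 198 mm, Ī = 45 854 667 mm⁴.
Top flange: 260 × 28, A = 7 280 mm², y = 382 mm, Ī = 475 627 mm⁴.
Hole (subtracted): ⌀14, A = 153.94 mm², y = 14 mm, Ī = 1885.7 mm⁴.
Centroid: ȳ = ΣA·y / ΣA = 199.48 mm.
Transfer each piece to the horizontal centroidal axis using Ī + A·d² with d = y − 199.48:
  bottom flange: d = -185.48 mm → contributes +250 922 431 mm⁴
  web: d = -1.4779 mm → contributes +45 865 063 mm⁴
  top flange: d = 182.52 mm → contributes +243 003 982 mm⁴
  hole: d = -185.48 mm → contributes −5 297 667 mm⁴
Total I = 534 493 808 mm⁴.

I_x ≈ 5.34 × 10⁸ mm⁴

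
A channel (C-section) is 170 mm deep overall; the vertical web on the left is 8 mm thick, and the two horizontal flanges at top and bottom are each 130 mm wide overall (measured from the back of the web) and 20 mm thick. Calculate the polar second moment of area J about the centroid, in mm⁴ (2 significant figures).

J ≈ 4.1 × 10⁷ mm⁴

Treat the section as a set of non-overlapping primitives; coordinates are from the bounding-box lower-left.
Web: 8 × 170, A = 1 360 mm², y = 85 mm, Ī = 3 275 333 mm⁴.
Top flange (beyond web): 122 × 20, A = 2 440 mm², y = 160 mm, Ī = 81 333 mm⁴.
Bottom flange (beyond web): 122 × 20, A = 2 440 mm², y = 10 mm, Ī = 81 333 mm⁴.
By symmetry the centroid is at mid-height, ȳ = 85 mm.
Transfer each piece to the centroidal x-axis using Ī + A·d² with d = y − 85:
  web: d = 0 mm → contributes +3 275 333 mm⁴
  top flange (beyond web): d = 75 mm → contributes +13 806 333 mm⁴
  bottom flange (beyond web): d = -75 mm → contributes +13 806 333 mm⁴
Total I = 30 888 000 mm⁴.
For the y-axis: x̄ = 54.83 mm.
Repeating about the centroidal y-axis gives I_y = 10 553 747 mm⁴.
Polar second moment: J = I_x + I_y = 41 441 747 mm⁴.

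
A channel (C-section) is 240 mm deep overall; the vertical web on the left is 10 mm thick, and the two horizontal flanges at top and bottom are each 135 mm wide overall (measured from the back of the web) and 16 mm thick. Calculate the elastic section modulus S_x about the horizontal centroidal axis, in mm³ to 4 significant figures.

S_x ≈ 5.148 × 10⁵ mm³

Split into non-overlapping primitives; take the origin at the lower-left of the bounding box.
Web: 10 × 240, A = 2 400 mm², y = 120 mm, Ī = 11 520 000 mm⁴.
Top flange (beyond web): 125 × 16, A = 2 000 mm², y = 232 mm, Ī = 42666.7 mm⁴.
Bottom flange (beyond web): 125 × 16, A = 2 000 mm², y = 8 mm, Ī = 42666.7 mm⁴.
By symmetry the centroid is at mid-height, ȳ = 120 mm.
Transfer each piece to the horizontal centroidal axis using Ī + A·d² with d = y − 120:
  web: d = 0 mm → contributes +11 520 000 mm⁴
  top flange (beyond web): d = 112 mm → contributes +25 130 667 mm⁴
  bottom flange (beyond web): d = -112 mm → contributes +25 130 667 mm⁴
Total I = 61 781 333 mm⁴.
Extreme fibre distance c = 120 mm; S = I/c = 514 844 mm³.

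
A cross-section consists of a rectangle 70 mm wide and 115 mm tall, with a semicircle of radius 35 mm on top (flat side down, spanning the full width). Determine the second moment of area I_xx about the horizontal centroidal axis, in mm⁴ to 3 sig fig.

I_xx ≈ 1.72 × 10⁷ mm⁴

Treat the section as a set of non-overlapping primitives; coordinates are from the bounding-box lower-left.
Rectangular body: 70 × 115, A = 8 050 mm², y = 57.5 mm, Ī = 8 871 771 mm⁴.
Semicircular cap: semicircle r = 35, A = 1924.2 mm², y = 129.85 mm, Ī = 164 704 mm⁴.
Centroid: ȳ = ΣA·y / ΣA = 71.459 mm.
Transfer each piece to the horizontal centroidal axis using Ī + A·d² with d = y − 71.459:
  rectangular body: d = -13.959 mm → contributes +10 440 255 mm⁴
  semicircular cap: d = 58.396 mm → contributes +6 726 459 mm⁴
Total I = 17 166 714 mm⁴.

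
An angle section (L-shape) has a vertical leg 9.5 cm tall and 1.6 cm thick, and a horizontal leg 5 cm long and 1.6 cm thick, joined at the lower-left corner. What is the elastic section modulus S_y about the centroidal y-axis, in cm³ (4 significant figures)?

Treat the section as a set of non-overlapping primitives; coordinates are from the bounding-box lower-left.
Vertical leg: 1.6 × 9.5, A = 15.2 cm², x = 0.8 cm, Ī = 3.24267 cm⁴.
Horizontal leg (remainder): 3.4 × 1.6, A = 5.44 cm², x = 3.3 cm, Ī = 5.24053 cm⁴.
Centroid: x̄ = ΣA·x / ΣA = 1.45891 cm.
Transfer each piece to the centroidal y-axis using Ī + A·d² with d = x − 1.45891:
  vertical leg: d = -0.658915 cm → contributes +9.84203 cm⁴
  horizontal leg (remainder): d = 1.84109 cm → contributes +23.6799 cm⁴
Total I = 33.522 cm⁴.
Extreme fibre distance c = 3.54109 cm; S = I/c = 9.46658 cm³.

S_y ≈ 9.467 cm³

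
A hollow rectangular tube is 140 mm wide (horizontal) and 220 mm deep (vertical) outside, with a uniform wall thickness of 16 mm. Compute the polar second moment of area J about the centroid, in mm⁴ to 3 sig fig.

Split into non-overlapping primitives; take the origin at the lower-left of the bounding box.
Outer rectangle: 140 × 220, A = 30 800 mm², y = 110 mm, Ī = 124 226 667 mm⁴.
Inner void (subtracted): 108 × 188, A = 20 304 mm², y = 110 mm, Ī = 59 802 048 mm⁴.
By symmetry the centroid is at mid-height, ȳ = 110 mm.
All pieces are centred on the centroidal x-axis, so I = ΣĪ (holes subtracted) = 64 424 619 mm⁴.
Repeating about the centroidal y-axis gives I_y = 30 571 179 mm⁴.
Polar second moment: J = I_x + I_y = 94 995 797 mm⁴.

J ≈ 9.50 × 10⁷ mm⁴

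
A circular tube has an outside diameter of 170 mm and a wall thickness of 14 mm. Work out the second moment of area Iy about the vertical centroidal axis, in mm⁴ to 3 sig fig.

Iy ≈ 2.10 × 10⁷ mm⁴

Decompose the section into non-overlapping parts with the origin at the bottom-left of its bounding rectangle.
Outer circle: ⌀170, A = 22 698 mm², x = 85 mm, Ī = 40 998 275 mm⁴.
Bore (subtracted): ⌀142, A = 15 837 mm², x = 85 mm, Ī = 19 958 288 mm⁴.
By symmetry the centroid is at mid-width, x̄ = 85 mm.
All pieces are centred on the vertical centroidal axis, so I = ΣĪ (holes subtracted) = 21 039 987 mm⁴.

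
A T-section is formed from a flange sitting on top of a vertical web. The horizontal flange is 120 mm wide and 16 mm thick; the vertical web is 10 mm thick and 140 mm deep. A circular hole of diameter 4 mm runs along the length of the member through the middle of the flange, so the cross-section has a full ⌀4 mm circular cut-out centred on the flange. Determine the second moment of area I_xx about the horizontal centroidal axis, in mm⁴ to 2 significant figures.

Treat the section as a set of non-overlapping primitives; coordinates are from the bounding-box lower-left.
Flange: 120 × 16, A = 1 920 mm², y = 148 mm, Ī = 40 960 mm⁴.
Web: 10 × 140, A = 1 400 mm², y = 70 mm, Ī = 2 286 667 mm⁴.
Hole (subtracted): ⌀4, A = 12.57 mm², y = 148 mm, Ī = 12.57 mm⁴.
Centroid: ȳ = ΣA·y / ΣA = 115 mm.
Transfer each piece to the horizontal centroidal axis using Ī + A·d² with d = y − 115:
  flange: d = 33.02 mm → contributes +2 133 936 mm⁴
  web: d = -44.98 mm → contributes +5 119 584 mm⁴
  hole: d = 33.02 mm → contributes −13 711 mm⁴
Total I = 7 239 808 mm⁴.

I_xx ≈ 7.2 × 10⁶ mm⁴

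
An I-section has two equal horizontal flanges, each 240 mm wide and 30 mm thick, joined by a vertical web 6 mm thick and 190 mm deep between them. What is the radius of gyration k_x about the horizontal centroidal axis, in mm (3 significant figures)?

k_x ≈ 107 mm

Decompose the section into non-overlapping parts with the origin at the bottom-left of its bounding rectangle.
Bottom flange: 240 × 30, A = 7 200 mm², y = 15 mm, Ī = 540 000 mm⁴.
Web: 6 × 190, A = 1 140 mm², y = 125 mm, Ī = 3 429 500 mm⁴.
Top flange: 240 × 30, A = 7 200 mm², y = 235 mm, Ī = 540 000 mm⁴.
By symmetry the centroid is at mid-height, ȳ = 125 mm.
Transfer each piece to the horizontal centroidal axis using Ī + A·d² with d = y − 125:
  bottom flange: d = -110 mm → contributes +87 660 000 mm⁴
  web: d = 0 mm → contributes +3 429 500 mm⁴
  top flange: d = 110 mm → contributes +87 660 000 mm⁴
Total I = 178 749 500 mm⁴.
Radius of gyration: k = √(I/A) = √(178 749 500 / 15 540) = 107.25 mm.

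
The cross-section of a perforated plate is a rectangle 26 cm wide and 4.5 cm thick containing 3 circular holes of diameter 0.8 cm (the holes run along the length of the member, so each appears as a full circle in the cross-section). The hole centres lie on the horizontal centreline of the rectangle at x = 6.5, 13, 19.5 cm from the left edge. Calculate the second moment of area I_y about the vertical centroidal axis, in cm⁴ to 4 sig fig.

Treat the section as a set of non-overlapping primitives; coordinates are from the bounding-box lower-left.
Plate: 26 × 4.5, A = 117 cm², x = 13 cm, Ī = 6 591 cm⁴.
Hole 1 (subtracted): ⌀0.8, A = 0.502655 cm², x = 6.5 cm, Ī = 0.0201062 cm⁴.
Hole 2 (subtracted): ⌀0.8, A = 0.502655 cm², x = 13 cm, Ī = 0.0201062 cm⁴.
Hole 3 (subtracted): ⌀0.8, A = 0.502655 cm², x = 19.5 cm, Ī = 0.0201062 cm⁴.
By symmetry the centroid is at mid-width, x̄ = 13 cm.
Transfer each piece to the vertical centroidal axis using Ī + A·d² with d = x − 13:
  plate: d = 0 cm → contributes +6 591 cm⁴
  hole 1: d = -6.5 cm → contributes −21.2573 cm⁴
  hole 2: d = 0 cm → contributes −0.0201062 cm⁴
  hole 3: d = 6.5 cm → contributes −21.2573 cm⁴
Total I = 6548.47 cm⁴.

I_y ≈ 6548 cm⁴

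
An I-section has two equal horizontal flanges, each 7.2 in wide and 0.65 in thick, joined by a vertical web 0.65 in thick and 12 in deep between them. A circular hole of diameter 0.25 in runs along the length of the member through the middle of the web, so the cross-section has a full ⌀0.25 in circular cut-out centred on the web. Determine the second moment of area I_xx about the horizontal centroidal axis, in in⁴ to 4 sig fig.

Treat the section as a set of non-overlapping primitives; coordinates are from the bounding-box lower-left.
Bottom flange: 7.2 × 0.65, A = 4.68 in², y = 0.325 in, Ī = 0.164775 in⁴.
Web: 0.65 × 12, A = 7.8 in², y = 6.65 in, Ī = 93.6 in⁴.
Top flange: 7.2 × 0.65, A = 4.68 in², y = 12.975 in, Ī = 0.164775 in⁴.
Hole (subtracted): ⌀0.25, A = 0.0490874 in², y = 6.65 in, Ī = 0.000191748 in⁴.
By symmetry the centroid is at mid-height, ȳ = 6.65 in.
Transfer each piece to the horizontal centroidal axis using Ī + A·d² with d = y − 6.65:
  bottom flange: d = -6.325 in → contributes +187.391 in⁴
  web: d = 0 in → contributes +93.6 in⁴
  top flange: d = 6.325 in → contributes +187.391 in⁴
  hole: d = 0 in → contributes −0.000191748 in⁴
Total I = 468.382 in⁴.

I_xx ≈ 468.4 in⁴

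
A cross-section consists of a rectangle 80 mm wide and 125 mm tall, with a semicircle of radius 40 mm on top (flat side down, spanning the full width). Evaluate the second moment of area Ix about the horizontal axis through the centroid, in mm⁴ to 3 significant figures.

Ix ≈ 2.60 × 10⁷ mm⁴

Split into non-overlapping primitives; take the origin at the lower-left of the bounding box.
Rectangular body: 80 × 125, A = 10 000 mm², y = 62.5 mm, Ī = 13 020 833 mm⁴.
Semicircular cap: semicircle r = 40, A = 2513.3 mm², y = 141.98 mm, Ī = 280 978 mm⁴.
Centroid: ȳ = ΣA·y / ΣA = 78.463 mm.
Transfer each piece to the horizontal axis through the centroid using Ī + A·d² with d = y − 78.463:
  rectangular body: d = -15.963 mm → contributes +15 568 928 mm⁴
  semicircular cap: d = 63.514 mm → contributes +10 419 525 mm⁴
Total I = 25 988 453 mm⁴.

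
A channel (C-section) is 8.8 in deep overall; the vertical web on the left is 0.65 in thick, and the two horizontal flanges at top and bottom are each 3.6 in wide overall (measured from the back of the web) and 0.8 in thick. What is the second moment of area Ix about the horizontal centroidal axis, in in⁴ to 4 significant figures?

Ix ≈ 112.7 in⁴

Split into non-overlapping primitives; take the origin at the lower-left of the bounding box.
Web: 0.65 × 8.8, A = 5.72 in², y = 4.4 in, Ī = 36.9131 in⁴.
Top flange (beyond web): 2.95 × 0.8, A = 2.36 in², y = 8.4 in, Ī = 0.125867 in⁴.
Bottom flange (beyond web): 2.95 × 0.8, A = 2.36 in², y = 0.4 in, Ī = 0.125867 in⁴.
By symmetry the centroid is at mid-height, ȳ = 4.4 in.
Transfer each piece to the horizontal centroidal axis using Ī + A·d² with d = y − 4.4:
  web: d = 0 in → contributes +36.9131 in⁴
  top flange (beyond web): d = 4 in → contributes +37.8859 in⁴
  bottom flange (beyond web): d = -4 in → contributes +37.8859 in⁴
Total I = 112.685 in⁴.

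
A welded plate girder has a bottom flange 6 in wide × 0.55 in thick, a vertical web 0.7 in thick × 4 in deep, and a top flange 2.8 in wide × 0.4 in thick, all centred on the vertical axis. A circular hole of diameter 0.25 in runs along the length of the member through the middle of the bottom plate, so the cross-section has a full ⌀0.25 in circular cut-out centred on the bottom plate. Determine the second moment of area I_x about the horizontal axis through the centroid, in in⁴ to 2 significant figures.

Split into non-overlapping primitives; take the origin at the lower-left of the bounding box.
Bottom plate: 6 × 0.55, A = 3.3 in², y = 0.275 in, Ī = 0.08319 in⁴.
Web plate: 0.7 × 4, A = 2.8 in², y = 2.55 in, Ī = 3.733 in⁴.
Top plate: 2.8 × 0.4, A = 1.12 in², y = 4.75 in, Ī = 0.01493 in⁴.
Hole (subtracted): ⌀0.25, A = 0.04909 in², y = 0.275 in, Ī = 0.0001917 in⁴.
Centroid: ȳ = ΣA·y / ΣA = 1.862 in.
Transfer each piece to the horizontal axis through the centroid using Ī + A·d² with d = y − 1.862:
  bottom plate: d = -1.587 in → contributes +8.397 in⁴
  web plate: d = 0.6878 in → contributes +5.058 in⁴
  top plate: d = 2.888 in → contributes +9.355 in⁴
  hole: d = -1.587 in → contributes −0.1239 in⁴
Total I = 22.69 in⁴.

I_x ≈ 23 in⁴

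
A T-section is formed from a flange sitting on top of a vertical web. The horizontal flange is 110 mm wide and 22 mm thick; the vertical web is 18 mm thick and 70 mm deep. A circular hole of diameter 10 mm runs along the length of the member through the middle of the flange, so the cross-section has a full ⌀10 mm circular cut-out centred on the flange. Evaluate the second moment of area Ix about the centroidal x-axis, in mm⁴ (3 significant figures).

Ix ≈ 2.34 × 10⁶ mm⁴

Split into non-overlapping primitives; take the origin at the lower-left of the bounding box.
Flange: 110 × 22, A = 2 420 mm², y = 81 mm, Ī = 97 607 mm⁴.
Web: 18 × 70, A = 1 260 mm², y = 35 mm, Ī = 514 500 mm⁴.
Hole (subtracted): ⌀10, A = 78.54 mm², y = 81 mm, Ī = 490.87 mm⁴.
Centroid: ȳ = ΣA·y / ΣA = 64.907 mm.
Transfer each piece to the centroidal x-axis using Ī + A·d² with d = y − 64.907:
  flange: d = 16.093 mm → contributes +724 386 mm⁴
  web: d = -29.907 mm → contributes +1 641 444 mm⁴
  hole: d = 16.093 mm → contributes −20 833 mm⁴
Total I = 2 344 998 mm⁴.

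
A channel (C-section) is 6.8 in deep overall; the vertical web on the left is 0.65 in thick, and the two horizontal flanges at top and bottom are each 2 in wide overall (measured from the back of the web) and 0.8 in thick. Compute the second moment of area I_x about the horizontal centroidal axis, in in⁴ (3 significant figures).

Split into non-overlapping primitives; take the origin at the lower-left of the bounding box.
Web: 0.65 × 6.8, A = 4.42 in², y = 3.4 in, Ī = 17.032 in⁴.
Top flange (beyond web): 1.35 × 0.8, A = 1.08 in², y = 6.4 in, Ī = 0.0576 in⁴.
Bottom flange (beyond web): 1.35 × 0.8, A = 1.08 in², y = 0.4 in, Ī = 0.0576 in⁴.
By symmetry the centroid is at mid-height, ȳ = 3.4 in.
Transfer each piece to the horizontal centroidal axis using Ī + A·d² with d = y − 3.4:
  web: d = 0 in → contributes +17.032 in⁴
  top flange (beyond web): d = 3 in → contributes +9.7776 in⁴
  bottom flange (beyond web): d = -3 in → contributes +9.7776 in⁴
Total I = 36.587 in⁴.

I_x ≈ 36.6 in⁴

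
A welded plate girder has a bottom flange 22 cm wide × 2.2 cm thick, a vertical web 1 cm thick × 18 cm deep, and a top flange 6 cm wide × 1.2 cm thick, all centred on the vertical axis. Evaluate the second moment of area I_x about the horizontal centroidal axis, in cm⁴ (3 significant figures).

I_x ≈ 3710 cm⁴

Break the section into simple shapes (no overlaps), measuring from the bottom-left corner of the bounding box.
Bottom plate: 22 × 2.2, A = 48.4 cm², y = 1.1 cm, Ī = 19.521 cm⁴.
Web plate: 1 × 18, A = 18 cm², y = 11.2 cm, Ī = 486 cm⁴.
Top plate: 6 × 1.2, A = 7.2 cm², y = 20.8 cm, Ī = 0.864 cm⁴.
Centroid: ȳ = ΣA·y / ΣA = 5.4973 cm.
Transfer each piece to the horizontal centroidal axis using Ī + A·d² with d = y − 5.4973:
  bottom plate: d = -4.3973 cm → contributes +955.39 cm⁴
  web plate: d = 5.7027 cm → contributes +1071.4 cm⁴
  top plate: d = 15.303 cm → contributes +1686.9 cm⁴
Total I = 3713.7 cm⁴.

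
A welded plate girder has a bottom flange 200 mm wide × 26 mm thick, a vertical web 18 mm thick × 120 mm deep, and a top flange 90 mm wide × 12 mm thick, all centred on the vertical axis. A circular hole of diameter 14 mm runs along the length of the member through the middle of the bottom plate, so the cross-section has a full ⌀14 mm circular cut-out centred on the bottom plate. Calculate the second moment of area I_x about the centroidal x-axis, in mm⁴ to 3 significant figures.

Treat the section as a set of non-overlapping primitives; coordinates are from the bounding-box lower-left.
Bottom plate: 200 × 26, A = 5 200 mm², y = 13 mm, Ī = 292 933 mm⁴.
Web plate: 18 × 120, A = 2 160 mm², y = 86 mm, Ī = 2 592 000 mm⁴.
Top plate: 90 × 12, A = 1 080 mm², y = 152 mm, Ī = 12 960 mm⁴.
Hole (subtracted): ⌀14, A = 153.94 mm², y = 13 mm, Ī = 1885.7 mm⁴.
Centroid: ȳ = ΣA·y / ΣA = 50.147 mm.
Transfer each piece to the centroidal x-axis using Ī + A·d² with d = y − 50.147:
  bottom plate: d = -37.147 mm → contributes +7 468 302 mm⁴
  web plate: d = 35.853 mm → contributes +5 368 589 mm⁴
  top plate: d = 101.85 mm → contributes +11 216 979 mm⁴
  hole: d = -37.147 mm → contributes −214 302 mm⁴
Total I = 23 839 568 mm⁴.

I_x ≈ 2.38 × 10⁷ mm⁴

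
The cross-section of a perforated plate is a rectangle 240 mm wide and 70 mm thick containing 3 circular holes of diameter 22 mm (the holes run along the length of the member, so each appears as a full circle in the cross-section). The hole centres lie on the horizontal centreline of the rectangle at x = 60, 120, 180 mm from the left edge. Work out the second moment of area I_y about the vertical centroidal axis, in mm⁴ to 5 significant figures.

I_y ≈ 7.7869 × 10⁷ mm⁴

Split into non-overlapping primitives; take the origin at the lower-left of the bounding box.
Plate: 240 × 70, A = 16 800 mm², x = 120 mm, Ī = 80 640 000 mm⁴.
Hole 1 (subtracted): ⌀22, A = 380.1327 mm², x = 60 mm, Ī = 11499.01 mm⁴.
Hole 2 (subtracted): ⌀22, A = 380.1327 mm², x = 120 mm, Ī = 11499.01 mm⁴.
Hole 3 (subtracted): ⌀22, A = 380.1327 mm², x = 180 mm, Ī = 11499.01 mm⁴.
By symmetry the centroid is at mid-width, x̄ = 120 mm.
Transfer each piece to the vertical centroidal axis using Ī + A·d² with d = x − 120:
  plate: d = 0 mm → contributes +80 640 000 mm⁴
  hole 1: d = -60 mm → contributes −1 379 977 mm⁴
  hole 2: d = 0 mm → contributes −11499.01 mm⁴
  hole 3: d = 60 mm → contributes −1 379 977 mm⁴
Total I = 77 868 547 mm⁴.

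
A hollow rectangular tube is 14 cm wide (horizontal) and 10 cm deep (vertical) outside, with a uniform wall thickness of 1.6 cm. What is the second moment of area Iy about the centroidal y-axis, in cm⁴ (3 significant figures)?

Decompose the section into non-overlapping parts with the origin at the bottom-left of its bounding rectangle.
Outer rectangle: 14 × 10, A = 140 cm², x = 7 cm, Ī = 2286.7 cm⁴.
Inner void (subtracted): 10.8 × 6.8, A = 73.44 cm², x = 7 cm, Ī = 713.84 cm⁴.
By symmetry the centroid is at mid-width, x̄ = 7 cm.
All pieces are centred on the centroidal y-axis, so I = ΣĪ (holes subtracted) = 1572.8 cm⁴.

Iy ≈ 1570 cm⁴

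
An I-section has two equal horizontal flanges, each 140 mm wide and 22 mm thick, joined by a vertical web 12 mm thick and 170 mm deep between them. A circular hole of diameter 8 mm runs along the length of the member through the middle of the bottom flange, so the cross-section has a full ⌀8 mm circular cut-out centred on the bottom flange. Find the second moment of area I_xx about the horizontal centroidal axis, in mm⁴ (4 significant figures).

I_xx ≈ 6.147 × 10⁷ mm⁴

Split into non-overlapping primitives; take the origin at the lower-left of the bounding box.
Bottom flange: 140 × 22, A = 3 080 mm², y = 11 mm, Ī = 124 227 mm⁴.
Web: 12 × 170, A = 2 040 mm², y = 107 mm, Ī = 4 913 000 mm⁴.
Top flange: 140 × 22, A = 3 080 mm², y = 203 mm, Ī = 124 227 mm⁴.
Hole (subtracted): ⌀8, A = 50.2655 mm², y = 11 mm, Ī = 201.062 mm⁴.
Centroid: ȳ = ΣA·y / ΣA = 107.592 mm.
Transfer each piece to the horizontal centroidal axis using Ī + A·d² with d = y − 107.592:
  bottom flange: d = -96.5921 mm → contributes +28 860 733 mm⁴
  web: d = -0.592103 mm → contributes +4 913 715 mm⁴
  top flange: d = 95.4079 mm → contributes +28 160 440 mm⁴
  hole: d = -96.5921 mm → contributes −469 180 mm⁴
Total I = 61 465 708 mm⁴.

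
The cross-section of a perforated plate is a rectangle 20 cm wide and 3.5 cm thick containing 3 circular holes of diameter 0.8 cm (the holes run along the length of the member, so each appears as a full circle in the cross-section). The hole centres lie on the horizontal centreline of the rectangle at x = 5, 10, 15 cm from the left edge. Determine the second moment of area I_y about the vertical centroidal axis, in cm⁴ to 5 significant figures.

Treat the section as a set of non-overlapping primitives; coordinates are from the bounding-box lower-left.
Plate: 20 × 3.5, A = 70 cm², x = 10 cm, Ī = 2333.333 cm⁴.
Hole 1 (subtracted): ⌀0.8, A = 0.5026548 cm², x = 5 cm, Ī = 0.02010619 cm⁴.
Hole 2 (subtracted): ⌀0.8, A = 0.5026548 cm², x = 10 cm, Ī = 0.02010619 cm⁴.
Hole 3 (subtracted): ⌀0.8, A = 0.5026548 cm², x = 15 cm, Ī = 0.02010619 cm⁴.
By symmetry the centroid is at mid-width, x̄ = 10 cm.
Transfer each piece to the vertical centroidal axis using Ī + A·d² with d = x − 10:
  plate: d = 0 cm → contributes +2333.333 cm⁴
  hole 1: d = -5 cm → contributes −12.58648 cm⁴
  hole 2: d = 0 cm → contributes −0.02010619 cm⁴
  hole 3: d = 5 cm → contributes −12.58648 cm⁴
Total I = 2308.14 cm⁴.

I_y ≈ 2308.1 cm⁴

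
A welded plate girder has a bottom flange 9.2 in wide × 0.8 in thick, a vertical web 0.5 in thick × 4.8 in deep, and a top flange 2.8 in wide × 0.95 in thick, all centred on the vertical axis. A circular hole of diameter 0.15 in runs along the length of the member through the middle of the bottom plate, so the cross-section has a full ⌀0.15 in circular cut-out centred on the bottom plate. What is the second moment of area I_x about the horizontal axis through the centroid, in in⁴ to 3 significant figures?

I_x ≈ 71.3 in⁴

Break the section into simple shapes (no overlaps), measuring from the bottom-left corner of the bounding box.
Bottom plate: 9.2 × 0.8, A = 7.36 in², y = 0.4 in, Ī = 0.39253 in⁴.
Web plate: 0.5 × 4.8, A = 2.4 in², y = 3.2 in, Ī = 4.608 in⁴.
Top plate: 2.8 × 0.95, A = 2.66 in², y = 6.075 in, Ī = 0.20005 in⁴.
Hole (subtracted): ⌀0.15, A = 0.017671 in², y = 0.4 in, Ī = 0.00002485 in⁴.
Centroid: ȳ = ΣA·y / ΣA = 2.159 in.
Transfer each piece to the horizontal axis through the centroid using Ī + A·d² with d = y − 2.159:
  bottom plate: d = -1.759 in → contributes +23.165 in⁴
  web plate: d = 1.041 in → contributes +7.2089 in⁴
  top plate: d = 3.916 in → contributes +40.992 in⁴
  hole: d = -1.759 in → contributes −0.054701 in⁴
Total I = 71.31 in⁴.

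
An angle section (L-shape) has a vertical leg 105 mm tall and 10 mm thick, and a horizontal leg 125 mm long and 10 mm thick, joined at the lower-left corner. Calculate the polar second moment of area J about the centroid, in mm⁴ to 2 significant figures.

Treat the section as a set of non-overlapping primitives; coordinates are from the bounding-box lower-left.
Vertical leg: 10 × 105, A = 1 050 mm², y = 52.5 mm, Ī = 964 688 mm⁴.
Horizontal leg (remainder): 115 × 10, A = 1 150 mm², y = 5 mm, Ī = 9 583 mm⁴.
Centroid: ȳ = ΣA·y / ΣA = 27.67 mm.
Transfer each piece to the centroidal x-axis using Ī + A·d² with d = y − 27.67:
  vertical leg: d = 24.83 mm → contributes +1 612 019 mm⁴
  horizontal leg (remainder): d = -22.67 mm → contributes +600 625 mm⁴
Total I = 2 212 644 mm⁴.
For the y-axis: x̄ = 37.67 mm.
Repeating about the centroidal y-axis gives I_y = 3 420 144 mm⁴.
Polar second moment: J = I_x + I_y = 5 632 789 mm⁴.

J ≈ 5.6 × 10⁶ mm⁴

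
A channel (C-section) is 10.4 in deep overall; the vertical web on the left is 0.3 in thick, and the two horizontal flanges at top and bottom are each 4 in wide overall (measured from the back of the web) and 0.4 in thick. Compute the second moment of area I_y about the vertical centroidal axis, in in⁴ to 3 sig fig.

Treat the section as a set of non-overlapping primitives; coordinates are from the bounding-box lower-left.
Web: 0.3 × 10.4, A = 3.12 in², x = 0.15 in, Ī = 0.0234 in⁴.
Top flange (beyond web): 3.7 × 0.4, A = 1.48 in², x = 2.15 in, Ī = 1.6884 in⁴.
Bottom flange (beyond web): 3.7 × 0.4, A = 1.48 in², x = 2.15 in, Ī = 1.6884 in⁴.
Centroid: x̄ = ΣA·x / ΣA = 1.1237 in.
Transfer each piece to the vertical centroidal axis using Ī + A·d² with d = x − 1.1237:
  web: d = -0.97368 in → contributes +2.9814 in⁴
  top flange (beyond web): d = 1.0263 in → contributes +3.2474 in⁴
  bottom flange (beyond web): d = 1.0263 in → contributes +3.2474 in⁴
Total I = 9.4761 in⁴.

I_y ≈ 9.48 in⁴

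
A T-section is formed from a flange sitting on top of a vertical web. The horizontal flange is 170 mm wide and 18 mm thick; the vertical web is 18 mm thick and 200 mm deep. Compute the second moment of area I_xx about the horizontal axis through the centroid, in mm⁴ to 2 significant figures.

Break the section into simple shapes (no overlaps), measuring from the bottom-left corner of the bounding box.
Flange: 170 × 18, A = 3 060 mm², y = 209 mm, Ī = 82 620 mm⁴.
Web: 18 × 200, A = 3 600 mm², y = 100 mm, Ī = 12 000 000 mm⁴.
Centroid: ȳ = ΣA·y / ΣA = 150.1 mm.
Transfer each piece to the horizontal axis through the centroid using Ī + A·d² with d = y − 150.1:
  flange: d = 58.92 mm → contributes +10 705 223 mm⁴
  web: d = -50.08 mm → contributes +21 029 213 mm⁴
Total I = 31 734 436 mm⁴.

I_xx ≈ 3.2 × 10⁷ mm⁴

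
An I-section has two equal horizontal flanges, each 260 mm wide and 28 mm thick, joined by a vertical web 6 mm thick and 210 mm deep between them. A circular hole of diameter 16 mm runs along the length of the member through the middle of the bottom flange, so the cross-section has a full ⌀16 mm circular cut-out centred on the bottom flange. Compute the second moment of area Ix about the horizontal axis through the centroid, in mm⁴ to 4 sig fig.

Ix ≈ 2.089 × 10⁸ mm⁴

Treat the section as a set of non-overlapping primitives; coordinates are from the bounding-box lower-left.
Bottom flange: 260 × 28, A = 7 280 mm², y = 14 mm, Ī = 475 627 mm⁴.
Web: 6 × 210, A = 1 260 mm², y = 133 mm, Ī = 4 630 500 mm⁴.
Top flange: 260 × 28, A = 7 280 mm², y = 252 mm, Ī = 475 627 mm⁴.
Hole (subtracted): ⌀16, A = 201.062 mm², y = 14 mm, Ī = 3216.99 mm⁴.
Centroid: ȳ = ΣA·y / ΣA = 134.532 mm.
Transfer each piece to the horizontal axis through the centroid using Ī + A·d² with d = y − 134.532:
  bottom flange: d = -120.532 mm → contributes +106 238 990 mm⁴
  web: d = -1.53188 mm → contributes +4 633 457 mm⁴
  top flange: d = 117.468 mm → contributes +100 930 590 mm⁴
  hole: d = -120.532 mm → contributes −2 924 232 mm⁴
Total I = 208 878 806 mm⁴.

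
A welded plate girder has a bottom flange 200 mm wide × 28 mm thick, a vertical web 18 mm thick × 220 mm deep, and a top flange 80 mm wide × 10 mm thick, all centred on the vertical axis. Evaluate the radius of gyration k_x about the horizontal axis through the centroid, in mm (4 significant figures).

k_x ≈ 86.77 mm

Decompose the section into non-overlapping parts with the origin at the bottom-left of its bounding rectangle.
Bottom plate: 200 × 28, A = 5 600 mm², y = 14 mm, Ī = 365 867 mm⁴.
Web plate: 18 × 220, A = 3 960 mm², y = 138 mm, Ī = 15 972 000 mm⁴.
Top plate: 80 × 10, A = 800 mm², y = 253 mm, Ī = 6666.67 mm⁴.
Centroid: ȳ = ΣA·y / ΣA = 79.8533 mm.
Transfer each piece to the horizontal axis through the centroid using Ī + A·d² with d = y − 79.8533:
  bottom plate: d = -65.8533 mm → contributes +24 651 133 mm⁴
  web plate: d = 58.1467 mm → contributes +29 360 922 mm⁴
  top plate: d = 173.147 mm → contributes +23 990 495 mm⁴
Total I = 78 002 550 mm⁴.
Radius of gyration: k = √(I/A) = √(78 002 550 / 10 360) = 86.771 mm.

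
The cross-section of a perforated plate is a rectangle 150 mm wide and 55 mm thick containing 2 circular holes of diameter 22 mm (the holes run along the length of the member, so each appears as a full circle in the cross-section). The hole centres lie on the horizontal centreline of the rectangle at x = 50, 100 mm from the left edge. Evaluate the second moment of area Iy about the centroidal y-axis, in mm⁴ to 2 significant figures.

Iy ≈ 1.5 × 10⁷ mm⁴

Treat the section as a set of non-overlapping primitives; coordinates are from the bounding-box lower-left.
Plate: 150 × 55, A = 8 250 mm², x = 75 mm, Ī = 15 468 750 mm⁴.
Hole 1 (subtracted): ⌀22, A = 380.1 mm², x = 50 mm, Ī = 11 499 mm⁴.
Hole 2 (subtracted): ⌀22, A = 380.1 mm², x = 100 mm, Ī = 11 499 mm⁴.
By symmetry the centroid is at mid-width, x̄ = 75 mm.
Transfer each piece to the centroidal y-axis using Ī + A·d² with d = x − 75:
  plate: d = 0 mm → contributes +15 468 750 mm⁴
  hole 1: d = -25 mm → contributes −249 082 mm⁴
  hole 2: d = 25 mm → contributes −249 082 mm⁴
Total I = 14 970 586 mm⁴.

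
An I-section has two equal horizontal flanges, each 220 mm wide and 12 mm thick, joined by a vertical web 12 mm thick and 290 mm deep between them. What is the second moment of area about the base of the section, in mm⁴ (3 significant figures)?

Split into non-overlapping primitives; take the origin at the lower-left of the bounding box.
Bottom flange: 220 × 12, A = 2 640 mm², y = 6 mm, Ī = 31 680 mm⁴.
Web: 12 × 290, A = 3 480 mm², y = 157 mm, Ī = 24 389 000 mm⁴.
Top flange: 220 × 12, A = 2 640 mm², y = 308 mm, Ī = 31 680 mm⁴.
Transfer each piece to a horizontal axis along the bottom face using Ī + A·d² with d = y − 0:
  bottom flange: d = 6 mm → contributes +126 720 mm⁴
  web: d = 157 mm → contributes +110 167 520 mm⁴
  top flange: d = 308 mm → contributes +250 472 640 mm⁴
Total I = 360 766 880 mm⁴.

I_base ≈ 3.61 × 10⁸ mm⁴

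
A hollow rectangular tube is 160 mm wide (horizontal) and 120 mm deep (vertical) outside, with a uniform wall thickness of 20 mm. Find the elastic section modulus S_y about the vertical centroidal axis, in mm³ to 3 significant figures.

Break the section into simple shapes (no overlaps), measuring from the bottom-left corner of the bounding box.
Outer rectangle: 160 × 120, A = 19 200 mm², x = 80 mm, Ī = 40 960 000 mm⁴.
Inner void (subtracted): 120 × 80, A = 9 600 mm², x = 80 mm, Ī = 11 520 000 mm⁴.
By symmetry the centroid is at mid-width, x̄ = 80 mm.
All pieces are centred on the vertical centroidal axis, so I = ΣĪ (holes subtracted) = 29 440 000 mm⁴.
Extreme fibre distance c = 80 mm; S = I/c = 368 000 mm³.

S_y ≈ 3.68 × 10⁵ mm³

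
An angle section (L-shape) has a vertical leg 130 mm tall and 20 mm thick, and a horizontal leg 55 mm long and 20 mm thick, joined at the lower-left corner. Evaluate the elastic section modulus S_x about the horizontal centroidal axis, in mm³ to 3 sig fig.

S_x ≈ 6.98 × 10⁴ mm³

Treat the section as a set of non-overlapping primitives; coordinates are from the bounding-box lower-left.
Vertical leg: 20 × 130, A = 2 600 mm², y = 65 mm, Ī = 3 661 667 mm⁴.
Horizontal leg (remainder): 35 × 20, A = 700 mm², y = 10 mm, Ī = 23 333 mm⁴.
Centroid: ȳ = ΣA·y / ΣA = 53.333 mm.
Transfer each piece to the horizontal centroidal axis using Ī + A·d² with d = y − 53.333:
  vertical leg: d = 11.667 mm → contributes +4 015 556 mm⁴
  horizontal leg (remainder): d = -43.333 mm → contributes +1 337 778 mm⁴
Total I = 5 353 333 mm⁴.
Extreme fibre distance c = 76.667 mm; S = I/c = 69 826 mm³.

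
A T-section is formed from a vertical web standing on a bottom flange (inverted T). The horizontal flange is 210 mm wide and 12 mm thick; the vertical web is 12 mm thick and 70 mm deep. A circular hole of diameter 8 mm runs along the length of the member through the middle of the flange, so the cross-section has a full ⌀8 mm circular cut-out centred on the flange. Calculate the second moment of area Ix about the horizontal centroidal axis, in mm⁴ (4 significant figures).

Ix ≈ 1.427 × 10⁶ mm⁴

Split into non-overlapping primitives; take the origin at the lower-left of the bounding box.
Flange: 210 × 12, A = 2 520 mm², y = 6 mm, Ī = 30 240 mm⁴.
Web: 12 × 70, A = 840 mm², y = 47 mm, Ī = 343 000 mm⁴.
Hole (subtracted): ⌀8, A = 50.2655 mm², y = 6 mm, Ī = 201.062 mm⁴.
Centroid: ȳ = ΣA·y / ΣA = 16.4057 mm.
Transfer each piece to the horizontal centroidal axis using Ī + A·d² with d = y − 16.4057:
  flange: d = -10.4057 mm → contributes +303 100 mm⁴
  web: d = 30.5943 mm → contributes +1 129 251 mm⁴
  hole: d = -10.4057 mm → contributes −5643.7 mm⁴
Total I = 1 426 708 mm⁴.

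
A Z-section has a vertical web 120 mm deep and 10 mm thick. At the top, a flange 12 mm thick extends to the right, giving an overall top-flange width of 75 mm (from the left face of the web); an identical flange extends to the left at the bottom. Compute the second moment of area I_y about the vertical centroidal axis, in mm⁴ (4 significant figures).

I_y ≈ 2.753 × 10⁶ mm⁴

Break the section into simple shapes (no overlaps), measuring from the bottom-left corner of the bounding box.
Web: 10 × 120, A = 1 200 mm², x = 70 mm, Ī = 10 000 mm⁴.
Top flange (beyond web): 65 × 12, A = 780 mm², x = 107.5 mm, Ī = 274 625 mm⁴.
Bottom flange (beyond web): 65 × 12, A = 780 mm², x = 32.5 mm, Ī = 274 625 mm⁴.
Centroid: x̄ = ΣA·x / ΣA = 70 mm.
Transfer each piece to the vertical centroidal axis using Ī + A·d² with d = x − 70:
  web: d = 0 mm → contributes +10 000 mm⁴
  top flange (beyond web): d = 37.5 mm → contributes +1 371 500 mm⁴
  bottom flange (beyond web): d = -37.5 mm → contributes +1 371 500 mm⁴
Total I = 2 753 000 mm⁴.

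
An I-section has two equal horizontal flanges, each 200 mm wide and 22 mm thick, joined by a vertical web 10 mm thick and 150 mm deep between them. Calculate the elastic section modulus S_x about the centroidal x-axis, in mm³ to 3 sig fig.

Treat the section as a set of non-overlapping primitives; coordinates are from the bounding-box lower-left.
Bottom flange: 200 × 22, A = 4 400 mm², y = 11 mm, Ī = 177 467 mm⁴.
Web: 10 × 150, A = 1 500 mm², y = 97 mm, Ī = 2 812 500 mm⁴.
Top flange: 200 × 22, A = 4 400 mm², y = 183 mm, Ī = 177 467 mm⁴.
By symmetry the centroid is at mid-height, ȳ = 97 mm.
Transfer each piece to the centroidal x-axis using Ī + A·d² with d = y − 97:
  bottom flange: d = -86 mm → contributes +32 719 867 mm⁴
  web: d = 0 mm → contributes +2 812 500 mm⁴
  top flange: d = 86 mm → contributes +32 719 867 mm⁴
Total I = 68 252 233 mm⁴.
Extreme fibre distance c = 97 mm; S = I/c = 703 631 mm³.

S_x ≈ 7.04 × 10⁵ mm³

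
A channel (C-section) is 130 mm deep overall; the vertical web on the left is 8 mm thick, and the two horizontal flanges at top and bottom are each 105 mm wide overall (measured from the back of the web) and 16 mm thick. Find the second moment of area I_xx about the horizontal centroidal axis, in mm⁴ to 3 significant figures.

I_xx ≈ 1.16 × 10⁷ mm⁴

Break the section into simple shapes (no overlaps), measuring from the bottom-left corner of the bounding box.
Web: 8 × 130, A = 1 040 mm², y = 65 mm, Ī = 1 464 667 mm⁴.
Top flange (beyond web): 97 × 16, A = 1 552 mm², y = 122 mm, Ī = 33 109 mm⁴.
Bottom flange (beyond web): 97 × 16, A = 1 552 mm², y = 8 mm, Ī = 33 109 mm⁴.
By symmetry the centroid is at mid-height, ȳ = 65 mm.
Transfer each piece to the horizontal centroidal axis using Ī + A·d² with d = y − 65:
  web: d = 0 mm → contributes +1 464 667 mm⁴
  top flange (beyond web): d = 57 mm → contributes +5 075 557 mm⁴
  bottom flange (beyond web): d = -57 mm → contributes +5 075 557 mm⁴
Total I = 11 615 781 mm⁴.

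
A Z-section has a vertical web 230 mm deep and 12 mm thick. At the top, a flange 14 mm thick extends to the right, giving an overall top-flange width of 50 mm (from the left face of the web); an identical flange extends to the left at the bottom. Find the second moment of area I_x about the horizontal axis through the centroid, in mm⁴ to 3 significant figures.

I_x ≈ 2.46 × 10⁷ mm⁴

Split into non-overlapping primitives; take the origin at the lower-left of the bounding box.
Web: 12 × 230, A = 2 760 mm², y = 115 mm, Ī = 12 167 000 mm⁴.
Top flange (beyond web): 38 × 14, A = 532 mm², y = 223 mm, Ī = 8689.3 mm⁴.
Bottom flange (beyond web): 38 × 14, A = 532 mm², y = 7 mm, Ī = 8689.3 mm⁴.
Centroid: ȳ = ΣA·y / ΣA = 115 mm.
Transfer each piece to the horizontal axis through the centroid using Ī + A·d² with d = y − 115:
  web: d = 0 mm → contributes +12 167 000 mm⁴
  top flange (beyond web): d = 108 mm → contributes +6 213 937 mm⁴
  bottom flange (beyond web): d = -108 mm → contributes +6 213 937 mm⁴
Total I = 24 594 875 mm⁴.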